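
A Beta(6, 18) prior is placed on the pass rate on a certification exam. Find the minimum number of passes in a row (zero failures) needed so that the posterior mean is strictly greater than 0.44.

After k passes and 0 failures the posterior is Beta(6+k, 18), with mean (6+k)/(6+18+k).
Set (6+k)/(24+k) > 0.44 and solve: k > (0.44·24 − 6)/(1 − 0.44) = 8.143.
The smallest integer exceeding 8.143 is 9.

k = 9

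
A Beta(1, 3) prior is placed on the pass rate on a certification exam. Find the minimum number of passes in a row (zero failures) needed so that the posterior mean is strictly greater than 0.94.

k = 47

After k passes and 0 failures the posterior is Beta(1+k, 3), with mean (1+k)/(1+3+k).
Set (1+k)/(4+k) > 0.94 and solve: k > (0.94·4 − 1)/(1 − 0.94) = 46.000.
The smallest integer exceeding 46.000 is 47.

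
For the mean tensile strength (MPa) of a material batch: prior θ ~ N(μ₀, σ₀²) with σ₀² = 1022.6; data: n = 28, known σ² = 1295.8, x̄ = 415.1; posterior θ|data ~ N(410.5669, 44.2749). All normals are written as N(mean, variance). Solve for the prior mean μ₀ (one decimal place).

μ₀ = 310.4

The posterior mean is a precision-weighted average: μ_n = (τ₀μ₀ + τ_data·x̄)/(τ₀+τ_data), with τ₀=1/σ₀² and τ_data=n/σ².
Here τ₀ = 1/1022.6 = 0.000978 and τ_data = 28/1295.8 = 0.021608, so τ_n = 0.022586.
Rearranging for μ₀: μ₀ = (μ_n·τ_n − τ_data·x̄)/τ₀ = (410.5669·0.022586 − 0.021608·415.1) / 0.000978 = 0.303583/0.000978 ≈ 310.4.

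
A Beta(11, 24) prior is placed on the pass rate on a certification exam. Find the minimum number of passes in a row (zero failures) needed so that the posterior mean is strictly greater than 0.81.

k = 92

After k passes and 0 failures the posterior is Beta(11+k, 24), with mean (11+k)/(11+24+k).
Set (11+k)/(35+k) > 0.81 and solve: k > (0.81·35 − 11)/(1 − 0.81) = 91.316.
The smallest integer exceeding 91.316 is 92, and checking k=92: (103)/(127) = 0.8110 > 0.81.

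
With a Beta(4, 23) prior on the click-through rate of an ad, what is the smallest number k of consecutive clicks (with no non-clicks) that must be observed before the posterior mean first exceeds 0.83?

After k clicks and 0 non-clicks the posterior is Beta(4+k, 23), with mean (4+k)/(4+23+k).
Set (4+k)/(27+k) > 0.83 and solve: k > (0.83·27 − 4)/(1 − 0.83) = 108.294.
The smallest integer exceeding 108.294 is 109.

k = 109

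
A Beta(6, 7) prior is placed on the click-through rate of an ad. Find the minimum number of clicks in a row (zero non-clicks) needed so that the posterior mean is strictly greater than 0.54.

After k clicks and 0 non-clicks the posterior is Beta(6+k, 7), with mean (6+k)/(6+7+k).
Set (6+k)/(13+k) > 0.54 and solve: k > (0.54·13 − 6)/(1 − 0.54) = 2.217.
The smallest integer exceeding 2.217 is 3, and checking k=3: (9)/(16) = 0.5625 > 0.54.

k = 3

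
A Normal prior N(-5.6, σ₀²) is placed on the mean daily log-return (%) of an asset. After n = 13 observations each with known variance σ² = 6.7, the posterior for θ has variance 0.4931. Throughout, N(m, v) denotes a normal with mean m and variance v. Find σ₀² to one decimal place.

For the Normal–Normal model with known σ², precisions add: τ_n = τ₀ + n/σ².
So 1/σ₀² = 1/0.4931 − 13/6.7 = 2.027986 − 1.940299 = 0.087687.
Hence σ₀² = 1/0.087687 ≈ 11.4.

σ₀² = 11.4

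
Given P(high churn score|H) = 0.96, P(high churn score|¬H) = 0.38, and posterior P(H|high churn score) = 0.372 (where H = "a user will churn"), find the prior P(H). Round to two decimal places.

P(H) = 0.19

In odds form, posterior odds = prior odds × likelihood ratio, so prior odds = posterior odds ÷ LR.
Posterior odds = 0.372/(1−0.372) = 0.5924. LR = 0.96/0.38 = 2.5263.
Prior odds = 0.5924/2.5263 = 0.2345, so P(H) = 0.2345/(1+0.2345) ≈ 0.19.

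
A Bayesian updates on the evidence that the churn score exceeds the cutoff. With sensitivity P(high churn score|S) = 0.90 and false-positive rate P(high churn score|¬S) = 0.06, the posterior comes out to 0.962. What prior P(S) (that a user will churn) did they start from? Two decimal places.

P(S) = 0.63

In odds form, posterior odds = prior odds × likelihood ratio, so prior odds = posterior odds ÷ LR.
Posterior odds = 0.962/(1−0.962) = 25.3158. LR = 0.90/0.06 = 15.0000.
Prior odds = 25.3158/15.0000 = 1.6877, so P(S) = 1.6877/(1+1.6877) ≈ 0.63.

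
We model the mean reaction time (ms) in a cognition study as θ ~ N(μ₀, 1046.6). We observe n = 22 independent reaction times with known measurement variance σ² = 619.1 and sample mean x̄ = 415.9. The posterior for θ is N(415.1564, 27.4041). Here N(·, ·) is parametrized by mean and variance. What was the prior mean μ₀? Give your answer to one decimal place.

With known observation variance, the Normal–Normal posterior has precision τ_n = τ₀ + n/σ² and mean μ_n = (τ₀μ₀ + (n/σ²)x̄)/τ_n.
Here τ₀ = 1/1046.6 = 0.000955 and τ_data = 22/619.1 = 0.035535, so τ_n = 0.036490.
Rearranging for μ₀: μ₀ = (μ_n·τ_n − τ_data·x̄)/τ₀ = (415.1564·0.036490 − 0.035535·415.9) / 0.000955 = 0.370051/0.000955 ≈ 387.5.

μ₀ = 387.5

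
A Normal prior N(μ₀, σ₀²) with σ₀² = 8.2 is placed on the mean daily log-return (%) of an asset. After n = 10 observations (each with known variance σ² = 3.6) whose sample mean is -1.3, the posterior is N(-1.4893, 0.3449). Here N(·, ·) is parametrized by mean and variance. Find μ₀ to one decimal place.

μ₀ = -5.8

With known observation variance, the Normal–Normal posterior has precision τ_n = τ₀ + n/σ² and mean μ_n = (τ₀μ₀ + (n/σ²)x̄)/τ_n.
Here τ₀ = 1/8.2 = 0.121951 and τ_data = 10/3.6 = 2.777778, so τ_n = 2.899729.
Rearranging for μ₀: μ₀ = (μ_n·τ_n − τ_data·x̄)/τ₀ = (-1.4893·2.899729 − 2.777778·-1.3) / 0.121951 = -0.707455/0.121951 ≈ -5.8.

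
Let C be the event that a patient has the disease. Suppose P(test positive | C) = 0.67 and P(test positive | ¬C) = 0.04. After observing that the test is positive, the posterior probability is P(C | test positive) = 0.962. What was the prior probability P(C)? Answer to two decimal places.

P(C) = 0.60

In odds form, posterior odds = prior odds × likelihood ratio, so prior odds = posterior odds ÷ LR.
Posterior odds = 0.962/(1−0.962) = 25.3158. LR = 0.67/0.04 = 16.7500.
Prior odds = 25.3158/16.7500 = 1.5114, so P(C) = 1.5114/(1+1.5114) ≈ 0.60.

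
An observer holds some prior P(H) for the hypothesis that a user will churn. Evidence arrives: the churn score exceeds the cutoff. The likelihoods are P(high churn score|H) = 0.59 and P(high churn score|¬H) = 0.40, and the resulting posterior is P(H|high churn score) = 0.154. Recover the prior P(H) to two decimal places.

P(H) = 0.11

In odds form, posterior odds = prior odds × likelihood ratio, so prior odds = posterior odds ÷ LR.
Posterior odds = 0.154/(1−0.154) = 0.1820. LR = 0.59/0.40 = 1.4750.
Prior odds = 0.1820/1.4750 = 0.1234, so P(H) = 0.1234/(1+0.1234) ≈ 0.11.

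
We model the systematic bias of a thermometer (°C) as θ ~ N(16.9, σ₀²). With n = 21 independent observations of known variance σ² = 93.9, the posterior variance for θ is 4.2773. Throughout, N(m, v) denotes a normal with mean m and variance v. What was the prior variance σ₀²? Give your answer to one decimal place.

σ₀² = 98.5

For the Normal–Normal model with known σ², precisions add: τ_n = τ₀ + n/σ².
So 1/σ₀² = 1/4.2773 − 21/93.9 = 0.233792 − 0.223642 = 0.010150.
Hence σ₀² = 1/0.010150 ≈ 98.5.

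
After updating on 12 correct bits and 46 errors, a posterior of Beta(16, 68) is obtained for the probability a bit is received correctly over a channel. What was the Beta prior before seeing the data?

Beta(4, 22)

Beta is conjugate to the binomial likelihood: posterior = Beta(α+s, β+f).
Subtract the data counts: 16−12=4, 68−46=22.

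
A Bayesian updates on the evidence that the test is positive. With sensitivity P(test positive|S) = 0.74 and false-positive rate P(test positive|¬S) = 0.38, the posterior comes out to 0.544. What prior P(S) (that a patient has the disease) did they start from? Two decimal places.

P(S) = 0.38

In odds form, posterior odds = prior odds × likelihood ratio, so prior odds = posterior odds ÷ LR.
Posterior odds = 0.544/(1−0.544) = 1.1930. LR = 0.74/0.38 = 1.9474.
Prior odds = 1.1930/1.9474 = 0.6126, so P(S) = 0.6126/(1+0.6126) ≈ 0.38.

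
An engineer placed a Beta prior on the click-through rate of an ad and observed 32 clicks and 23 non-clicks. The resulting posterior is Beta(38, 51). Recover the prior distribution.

Beta(6, 28)

A Beta(α, β) prior with s successes and f failures in binomial data gives a Beta(α+s, β+f) posterior.
So α = 38 − 32 = 6 and β = 51 − 23 = 28.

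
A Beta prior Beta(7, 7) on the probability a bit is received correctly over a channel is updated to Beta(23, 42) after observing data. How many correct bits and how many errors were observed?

16 correct bits and 35 errors

A Beta(a, b) prior with s successes and f failures in binomial data gives a Beta(a+s, b+f) posterior.
So s = 23 − 7 = 16 and f = 42 − 7 = 35.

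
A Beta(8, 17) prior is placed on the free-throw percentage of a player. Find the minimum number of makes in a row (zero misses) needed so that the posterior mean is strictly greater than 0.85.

k = 89

After k makes and 0 misses the posterior is Beta(8+k, 17), with mean (8+k)/(8+17+k).
Set (8+k)/(25+k) > 0.85 and solve: k > (0.85·25 − 8)/(1 − 0.85) = 88.333.
The smallest integer exceeding 88.333 is 89, and checking k=89: (97)/(114) = 0.8509 > 0.85.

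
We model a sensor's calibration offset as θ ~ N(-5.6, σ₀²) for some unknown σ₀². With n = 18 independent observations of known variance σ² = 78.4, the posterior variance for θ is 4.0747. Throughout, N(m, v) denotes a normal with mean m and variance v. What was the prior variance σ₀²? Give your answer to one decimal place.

σ₀² = 63.2

For the Normal–Normal model with known σ², precisions add: τ_n = τ₀ + n/σ².
So 1/σ₀² = 1/4.0747 − 18/78.4 = 0.245417 − 0.229592 = 0.015825.
Hence σ₀² = 1/0.015825 ≈ 63.2.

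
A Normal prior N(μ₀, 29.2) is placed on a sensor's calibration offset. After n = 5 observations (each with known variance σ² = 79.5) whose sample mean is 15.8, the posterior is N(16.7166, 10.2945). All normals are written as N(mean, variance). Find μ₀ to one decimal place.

μ₀ = 18.4

With known observation variance, the Normal–Normal posterior has precision τ_n = τ₀ + n/σ² and mean μ_n = (τ₀μ₀ + (n/σ²)x̄)/τ_n.
Here τ₀ = 1/29.2 = 0.034247 and τ_data = 5/79.5 = 0.062893, so τ_n = 0.097140.
Rearranging for μ₀: μ₀ = (μ_n·τ_n − τ_data·x̄)/τ₀ = (16.7166·0.097140 − 0.062893·15.8) / 0.034247 = 0.630141/0.034247 ≈ 18.4.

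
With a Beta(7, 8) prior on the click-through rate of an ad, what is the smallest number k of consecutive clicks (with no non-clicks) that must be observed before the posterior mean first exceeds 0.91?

k = 74

After k clicks and 0 non-clicks the posterior is Beta(7+k, 8), with mean (7+k)/(7+8+k).
Set (7+k)/(15+k) > 0.91 and solve: k > (0.91·15 − 7)/(1 − 0.91) = 73.889.
The smallest integer exceeding 73.889 is 74.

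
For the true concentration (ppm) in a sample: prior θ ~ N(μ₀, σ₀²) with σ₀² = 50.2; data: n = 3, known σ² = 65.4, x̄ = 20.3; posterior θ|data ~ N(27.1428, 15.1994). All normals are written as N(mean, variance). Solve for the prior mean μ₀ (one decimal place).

With known observation variance, the Normal–Normal posterior has precision τ_n = τ₀ + n/σ² and mean μ_n = (τ₀μ₀ + (n/σ²)x̄)/τ_n.
Here τ₀ = 1/50.2 = 0.019920 and τ_data = 3/65.4 = 0.045872, so τ_n = 0.065792.
Rearranging for μ₀: μ₀ = (μ_n·τ_n − τ_data·x̄)/τ₀ = (27.1428·0.065792 − 0.045872·20.3) / 0.019920 = 0.854577/0.019920 ≈ 42.9.

μ₀ = 42.9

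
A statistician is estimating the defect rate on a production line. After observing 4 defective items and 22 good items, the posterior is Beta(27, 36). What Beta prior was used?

Beta(23, 14)

A Beta(α, β) prior with s successes and f failures in binomial data gives a Beta(α+s, β+f) posterior.
So α = 27 − 4 = 23 and β = 36 − 22 = 14.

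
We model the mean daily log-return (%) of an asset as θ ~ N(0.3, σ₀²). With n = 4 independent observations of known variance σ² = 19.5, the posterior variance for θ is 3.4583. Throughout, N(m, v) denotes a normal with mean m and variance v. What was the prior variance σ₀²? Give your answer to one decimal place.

σ₀² = 11.9

For the Normal–Normal model with known σ², precisions add: τ_n = τ₀ + n/σ².
So 1/σ₀² = 1/3.4583 − 4/19.5 = 0.289159 − 0.205128 = 0.084031.
Hence σ₀² = 1/0.084031 ≈ 11.9.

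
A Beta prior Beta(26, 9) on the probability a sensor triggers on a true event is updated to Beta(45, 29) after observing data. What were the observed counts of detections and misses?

A Beta(a, b) prior with s successes and f failures in binomial data gives a Beta(a+s, b+f) posterior.
So s = 45 − 26 = 19 and f = 29 − 9 = 20.

19 detections and 20 misses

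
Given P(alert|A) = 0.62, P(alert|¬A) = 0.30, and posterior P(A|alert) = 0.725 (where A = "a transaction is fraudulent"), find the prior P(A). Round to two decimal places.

P(A) = 0.56

Bayes' rule in odds form gives O(A|E) = O(A)·[P(E|A)/P(E|¬A)], hence O(A) = O(A|E)/LR.
Posterior odds = 0.725/(1−0.725) = 2.6364. LR = 0.62/0.30 = 2.0667.
Prior odds = 2.6364/2.0667 = 1.2757, so P(A) = 1.2757/(1+1.2757) ≈ 0.56.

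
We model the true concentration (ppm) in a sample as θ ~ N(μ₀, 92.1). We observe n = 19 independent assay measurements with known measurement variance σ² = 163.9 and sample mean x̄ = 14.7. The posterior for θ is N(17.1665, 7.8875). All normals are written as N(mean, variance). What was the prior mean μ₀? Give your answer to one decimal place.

With known observation variance, the Normal–Normal posterior has precision τ_n = τ₀ + n/σ² and mean μ_n = (τ₀μ₀ + (n/σ²)x̄)/τ_n.
Here τ₀ = 1/92.1 = 0.010858 and τ_data = 19/163.9 = 0.115924, so τ_n = 0.126782.
Rearranging for μ₀: μ₀ = (μ_n·τ_n − τ_data·x̄)/τ₀ = (17.1665·0.126782 − 0.115924·14.7) / 0.010858 = 0.472320/0.010858 ≈ 43.5.

μ₀ = 43.5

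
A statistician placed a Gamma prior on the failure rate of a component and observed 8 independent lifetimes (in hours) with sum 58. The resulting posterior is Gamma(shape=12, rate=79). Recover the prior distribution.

Gamma(shape=4, rate=21)

Gamma–exponential conjugacy: posterior shape = α + n, posterior rate = β + Σtᵢ.
So α = 12 − 8 = 4 and β = 79 − 58 = 21.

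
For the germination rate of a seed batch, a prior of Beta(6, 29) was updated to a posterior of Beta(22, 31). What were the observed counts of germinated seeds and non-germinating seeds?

16 germinated seeds and 2 non-germinating seeds

Under Beta–binomial conjugacy the posterior parameters are (a+s, b+f).
Match parameters: s=22−6=16, f=31−29=2.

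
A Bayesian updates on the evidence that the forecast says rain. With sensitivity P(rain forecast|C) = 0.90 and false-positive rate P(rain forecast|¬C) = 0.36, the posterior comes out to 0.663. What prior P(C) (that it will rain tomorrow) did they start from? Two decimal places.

In odds form, posterior odds = prior odds × likelihood ratio, so prior odds = posterior odds ÷ LR.
Posterior odds = 0.663/(1−0.663) = 1.9674. LR = 0.90/0.36 = 2.5000.
Prior odds = 1.9674/2.5000 = 0.7870, so P(C) = 0.7870/(1+0.7870) ≈ 0.44.

P(C) = 0.44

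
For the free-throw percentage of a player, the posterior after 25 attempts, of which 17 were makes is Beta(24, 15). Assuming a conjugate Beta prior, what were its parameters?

Beta(7, 7)

A Beta(α, β) prior with s successes and f failures in binomial data gives a Beta(α+s, β+f) posterior.
Subtract the data counts: 24−17=7, 15−8=7.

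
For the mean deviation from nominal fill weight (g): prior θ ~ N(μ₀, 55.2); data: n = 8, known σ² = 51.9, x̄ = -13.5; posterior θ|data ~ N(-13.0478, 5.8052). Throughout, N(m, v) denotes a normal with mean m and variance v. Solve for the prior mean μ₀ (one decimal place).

The posterior mean is a precision-weighted average: μ_n = (τ₀μ₀ + τ_data·x̄)/(τ₀+τ_data), with τ₀=1/σ₀² and τ_data=n/σ².
Here τ₀ = 1/55.2 = 0.018116 and τ_data = 8/51.9 = 0.154143, so τ_n = 0.172259.
Rearranging for μ₀: μ₀ = (μ_n·τ_n − τ_data·x̄)/τ₀ = (-13.0478·0.172259 − 0.154143·-13.5) / 0.018116 = -0.166670/0.018116 ≈ -9.2.

μ₀ = -9.2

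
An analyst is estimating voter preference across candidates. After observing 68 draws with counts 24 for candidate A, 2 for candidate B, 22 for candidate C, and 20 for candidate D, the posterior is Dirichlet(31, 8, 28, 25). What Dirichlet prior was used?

Dirichlet(7, 6, 6, 5)

For a Dirichlet(α) prior with multinomial counts c, the posterior is Dirichlet(α + c) componentwise.
Subtract each count from the matching posterior parameter: 31−24=7, 8−2=6, 28−22=6, 25−20=5.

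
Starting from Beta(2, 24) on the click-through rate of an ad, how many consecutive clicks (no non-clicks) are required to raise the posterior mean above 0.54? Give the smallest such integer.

k = 27

After k clicks and 0 non-clicks the posterior is Beta(2+k, 24), with mean (2+k)/(2+24+k).
Set (2+k)/(26+k) > 0.54 and solve: k > (0.54·26 − 2)/(1 − 0.54) = 26.174.
The smallest integer exceeding 26.174 is 27, and checking k=27: (29)/(53) = 0.5472 > 0.54.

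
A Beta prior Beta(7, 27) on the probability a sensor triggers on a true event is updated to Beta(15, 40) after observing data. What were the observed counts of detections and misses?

Under Beta–binomial conjugacy the posterior parameters are (α+s, β+f).
So s = 15 − 7 = 8 and f = 40 − 27 = 13.

8 detections and 13 misses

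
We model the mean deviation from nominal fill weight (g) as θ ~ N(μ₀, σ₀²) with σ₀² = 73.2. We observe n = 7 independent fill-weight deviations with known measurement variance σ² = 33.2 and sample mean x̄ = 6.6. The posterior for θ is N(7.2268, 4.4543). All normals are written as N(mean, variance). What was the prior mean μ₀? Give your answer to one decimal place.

With known observation variance, the Normal–Normal posterior has precision τ_n = τ₀ + n/σ² and mean μ_n = (τ₀μ₀ + (n/σ²)x̄)/τ_n.
Here τ₀ = 1/73.2 = 0.013661 and τ_data = 7/33.2 = 0.210843, so τ_n = 0.224504.
Rearranging for μ₀: μ₀ = (μ_n·τ_n − τ_data·x̄)/τ₀ = (7.2268·0.224504 − 0.210843·6.6) / 0.013661 = 0.230882/0.013661 ≈ 16.9.

μ₀ = 16.9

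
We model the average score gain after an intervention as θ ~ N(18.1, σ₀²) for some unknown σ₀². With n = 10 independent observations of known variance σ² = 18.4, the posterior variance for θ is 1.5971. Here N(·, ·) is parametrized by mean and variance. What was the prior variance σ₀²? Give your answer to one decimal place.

For the Normal–Normal model with known σ², precisions add: τ_n = τ₀ + n/σ².
So 1/σ₀² = 1/1.5971 − 10/18.4 = 0.626135 − 0.543478 = 0.082657.
Hence σ₀² = 1/0.082657 ≈ 12.1.

σ₀² = 12.1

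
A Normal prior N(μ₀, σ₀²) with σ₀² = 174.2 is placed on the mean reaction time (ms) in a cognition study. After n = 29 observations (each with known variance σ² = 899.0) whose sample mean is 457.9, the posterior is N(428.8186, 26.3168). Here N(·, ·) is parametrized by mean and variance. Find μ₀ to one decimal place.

The posterior mean is a precision-weighted average: μ_n = (τ₀μ₀ + τ_data·x̄)/(τ₀+τ_data), with τ₀=1/σ₀² and τ_data=n/σ².
Here τ₀ = 1/174.2 = 0.005741 and τ_data = 29/899.0 = 0.032258, so τ_n = 0.037999.
Rearranging for μ₀: μ₀ = (μ_n·τ_n − τ_data·x̄)/τ₀ = (428.8186·0.037999 − 0.032258·457.9) / 0.005741 = 1.523740/0.005741 ≈ 265.4.

μ₀ = 265.4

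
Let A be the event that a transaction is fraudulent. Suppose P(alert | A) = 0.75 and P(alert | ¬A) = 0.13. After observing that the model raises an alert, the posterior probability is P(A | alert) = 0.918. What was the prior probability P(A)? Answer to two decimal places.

P(A) = 0.66

In odds form, posterior odds = prior odds × likelihood ratio, so prior odds = posterior odds ÷ LR.
Posterior odds = 0.918/(1−0.918) = 11.1951. LR = 0.75/0.13 = 5.7692.
Prior odds = 11.1951/5.7692 = 1.9405, so P(A) = 1.9405/(1+1.9405) ≈ 0.66.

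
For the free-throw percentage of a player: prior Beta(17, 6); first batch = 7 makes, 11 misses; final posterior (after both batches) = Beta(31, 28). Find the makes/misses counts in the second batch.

7 makes and 11 misses

Sequential conjugate updates are equivalent to a single update on the pooled data, so total successes = posterior α − prior α and total failures = posterior β − prior β.
Total across both batches: 31−17=14 makes, 28−6=22 misses.
Subtract the first batch: 14−7=7 makes and 22−11=11 misses.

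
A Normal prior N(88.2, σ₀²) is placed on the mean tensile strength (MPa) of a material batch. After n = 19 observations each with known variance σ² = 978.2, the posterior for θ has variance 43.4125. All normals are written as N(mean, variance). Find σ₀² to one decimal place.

For the Normal–Normal model with known σ², precisions add: τ_n = τ₀ + n/σ².
So 1/σ₀² = 1/43.4125 − 19/978.2 = 0.023035 − 0.019423 = 0.003612.
Hence σ₀² = 1/0.003612 ≈ 276.9.

σ₀² = 276.9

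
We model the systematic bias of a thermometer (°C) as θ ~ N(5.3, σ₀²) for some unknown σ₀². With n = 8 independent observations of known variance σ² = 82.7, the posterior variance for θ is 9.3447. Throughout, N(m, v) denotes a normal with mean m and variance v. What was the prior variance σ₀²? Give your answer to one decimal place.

σ₀² = 97.3

Posterior precision equals prior precision plus data precision: 1/σ_n² = 1/σ₀² + n/σ².
So 1/σ₀² = 1/9.3447 − 8/82.7 = 0.107013 − 0.096735 = 0.010278.
Hence σ₀² = 1/0.010278 ≈ 97.3.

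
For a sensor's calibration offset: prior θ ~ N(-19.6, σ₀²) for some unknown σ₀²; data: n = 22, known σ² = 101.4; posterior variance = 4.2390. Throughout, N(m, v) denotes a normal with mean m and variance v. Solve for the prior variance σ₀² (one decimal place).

σ₀² = 52.8

Posterior precision equals prior precision plus data precision: 1/σ_n² = 1/σ₀² + n/σ².
So 1/σ₀² = 1/4.2390 − 22/101.4 = 0.235905 − 0.216963 = 0.018942.
Hence σ₀² = 1/0.018942 ≈ 52.8.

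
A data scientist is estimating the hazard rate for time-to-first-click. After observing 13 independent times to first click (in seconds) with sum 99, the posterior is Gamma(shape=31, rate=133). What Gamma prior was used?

Gamma(shape=18, rate=34)

For an exponential likelihood with a Gamma(α, β) prior on the rate, n observations with total T give posterior Gamma(α+n, β+T).
So α = 31 − 13 = 18 and β = 133 − 99 = 34.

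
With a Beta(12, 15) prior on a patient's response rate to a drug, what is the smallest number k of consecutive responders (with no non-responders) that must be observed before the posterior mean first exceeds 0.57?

k = 8

After k responders and 0 non-responders the posterior is Beta(12+k, 15), with mean (12+k)/(12+15+k).
Set (12+k)/(27+k) > 0.57 and solve: k > (0.57·27 − 12)/(1 − 0.57) = 7.884.
The smallest integer exceeding 7.884 is 8.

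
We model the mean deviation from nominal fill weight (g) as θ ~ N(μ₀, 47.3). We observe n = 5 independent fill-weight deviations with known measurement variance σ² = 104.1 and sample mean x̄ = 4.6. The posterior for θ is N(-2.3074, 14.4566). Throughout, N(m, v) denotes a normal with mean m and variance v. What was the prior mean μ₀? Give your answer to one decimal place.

With known observation variance, the Normal–Normal posterior has precision τ_n = τ₀ + n/σ² and mean μ_n = (τ₀μ₀ + (n/σ²)x̄)/τ_n.
Here τ₀ = 1/47.3 = 0.021142 and τ_data = 5/104.1 = 0.048031, so τ_n = 0.069173.
Rearranging for μ₀: μ₀ = (μ_n·τ_n − τ_data·x̄)/τ₀ = (-2.3074·0.069173 − 0.048031·4.6) / 0.021142 = -0.380552/0.021142 ≈ -18.0.

μ₀ = -18.0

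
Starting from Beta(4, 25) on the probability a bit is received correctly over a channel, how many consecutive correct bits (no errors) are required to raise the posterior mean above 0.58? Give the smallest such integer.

k = 31

After k correct bits and 0 errors the posterior is Beta(4+k, 25), with mean (4+k)/(4+25+k).
Set (4+k)/(29+k) > 0.58 and solve: k > (0.58·29 − 4)/(1 − 0.58) = 30.524.
The smallest integer exceeding 30.524 is 31, and checking k=31: (35)/(60) = 0.5833 > 0.58.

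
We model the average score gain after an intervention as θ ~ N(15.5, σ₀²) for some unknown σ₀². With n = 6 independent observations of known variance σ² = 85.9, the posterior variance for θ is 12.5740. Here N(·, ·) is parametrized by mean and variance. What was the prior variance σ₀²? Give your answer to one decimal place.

σ₀² = 103.3

Posterior precision equals prior precision plus data precision: 1/σ_n² = 1/σ₀² + n/σ².
So 1/σ₀² = 1/12.5740 − 6/85.9 = 0.079529 − 0.069849 = 0.009680.
Hence σ₀² = 1/0.009680 ≈ 103.3.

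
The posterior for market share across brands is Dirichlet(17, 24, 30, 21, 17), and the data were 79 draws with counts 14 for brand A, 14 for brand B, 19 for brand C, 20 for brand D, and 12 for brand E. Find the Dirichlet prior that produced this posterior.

Dirichlet(3, 10, 11, 1, 5)

For a Dirichlet(α) prior with multinomial counts c, the posterior is Dirichlet(α + c) componentwise.
Subtract each count from the matching posterior parameter: 17−14=3, 24−14=10, 30−19=11, 21−20=1, 17−12=5.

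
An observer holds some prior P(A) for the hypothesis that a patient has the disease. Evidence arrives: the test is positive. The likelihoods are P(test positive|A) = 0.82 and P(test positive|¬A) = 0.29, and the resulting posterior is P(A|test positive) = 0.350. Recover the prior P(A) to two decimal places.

Bayes' rule in odds form gives O(A|E) = O(A)·[P(E|A)/P(E|¬A)], hence O(A) = O(A|E)/LR.
Posterior odds = 0.350/(1−0.350) = 0.5385. LR = 0.82/0.29 = 2.8276.
Prior odds = 0.5385/2.8276 = 0.1904, so P(A) = 0.1904/(1+0.1904) ≈ 0.16.

P(A) = 0.16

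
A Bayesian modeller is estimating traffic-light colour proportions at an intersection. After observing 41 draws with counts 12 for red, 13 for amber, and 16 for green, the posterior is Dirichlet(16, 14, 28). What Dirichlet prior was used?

Dirichlet(4, 1, 12)

For a Dirichlet(α) prior with multinomial counts c, the posterior is Dirichlet(α + c) componentwise.
Subtract each count from the matching posterior parameter: 16−12=4, 14−13=1, 28−16=12.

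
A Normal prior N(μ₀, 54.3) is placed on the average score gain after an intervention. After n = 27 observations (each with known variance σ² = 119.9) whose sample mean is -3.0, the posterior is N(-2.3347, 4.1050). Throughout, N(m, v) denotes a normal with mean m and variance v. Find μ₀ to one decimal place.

With known observation variance, the Normal–Normal posterior has precision τ_n = τ₀ + n/σ² and mean μ_n = (τ₀μ₀ + (n/σ²)x̄)/τ_n.
Here τ₀ = 1/54.3 = 0.018416 and τ_data = 27/119.9 = 0.225188, so τ_n = 0.243604.
Rearranging for μ₀: μ₀ = (μ_n·τ_n − τ_data·x̄)/τ₀ = (-2.3347·0.243604 − 0.225188·-3.0) / 0.018416 = 0.106822/0.018416 ≈ 5.8.

μ₀ = 5.8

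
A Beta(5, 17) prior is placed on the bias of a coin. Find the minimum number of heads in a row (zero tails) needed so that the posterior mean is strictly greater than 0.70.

k = 35

After k heads and 0 tails the posterior is Beta(5+k, 17), with mean (5+k)/(5+17+k).
Set (5+k)/(22+k) > 0.70 and solve: k > (0.70·22 − 5)/(1 − 0.70) = 34.667.
The smallest integer exceeding 34.667 is 35.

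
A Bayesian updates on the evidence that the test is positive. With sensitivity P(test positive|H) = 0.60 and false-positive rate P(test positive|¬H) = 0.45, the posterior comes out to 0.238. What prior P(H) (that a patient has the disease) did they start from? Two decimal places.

In odds form, posterior odds = prior odds × likelihood ratio, so prior odds = posterior odds ÷ LR.
Posterior odds = 0.238/(1−0.238) = 0.3123. LR = 0.60/0.45 = 1.3333.
Prior odds = 0.3123/1.3333 = 0.2342, so P(H) = 0.2342/(1+0.2342) ≈ 0.19.

P(H) = 0.19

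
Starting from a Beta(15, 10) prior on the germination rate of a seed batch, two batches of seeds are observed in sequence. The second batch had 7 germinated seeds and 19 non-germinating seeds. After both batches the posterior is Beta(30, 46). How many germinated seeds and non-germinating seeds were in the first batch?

Sequential conjugate updates are equivalent to a single update on the pooled data, so total successes = posterior α − prior α and total failures = posterior β − prior β.
Total across both batches: 30−15=15 germinated seeds, 46−10=36 non-germinating seeds.
Subtract the second batch: 15−7=8 germinated seeds and 36−19=17 non-germinating seeds.

8 germinated seeds and 17 non-germinating seeds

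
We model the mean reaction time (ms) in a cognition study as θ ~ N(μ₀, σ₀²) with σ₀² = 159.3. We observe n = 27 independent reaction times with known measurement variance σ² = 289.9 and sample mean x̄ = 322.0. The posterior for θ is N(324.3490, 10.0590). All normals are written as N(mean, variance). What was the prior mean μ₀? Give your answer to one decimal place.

The posterior mean is a precision-weighted average: μ_n = (τ₀μ₀ + τ_data·x̄)/(τ₀+τ_data), with τ₀=1/σ₀² and τ_data=n/σ².
Here τ₀ = 1/159.3 = 0.006277 and τ_data = 27/289.9 = 0.093136, so τ_n = 0.099413.
Rearranging for μ₀: μ₀ = (μ_n·τ_n − τ_data·x̄)/τ₀ = (324.3490·0.099413 − 0.093136·322.0) / 0.006277 = 2.254715/0.006277 ≈ 359.2.

μ₀ = 359.2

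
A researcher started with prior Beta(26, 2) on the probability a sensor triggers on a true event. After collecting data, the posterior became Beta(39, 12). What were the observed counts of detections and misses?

13 detections and 10 misses

Beta is conjugate to the binomial likelihood: posterior = Beta(a+s, b+f).
Match parameters: s=39−26=13, f=12−2=10.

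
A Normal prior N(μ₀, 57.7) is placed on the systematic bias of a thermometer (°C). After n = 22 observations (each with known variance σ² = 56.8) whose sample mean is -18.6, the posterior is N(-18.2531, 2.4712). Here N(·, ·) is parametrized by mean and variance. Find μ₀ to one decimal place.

With known observation variance, the Normal–Normal posterior has precision τ_n = τ₀ + n/σ² and mean μ_n = (τ₀μ₀ + (n/σ²)x̄)/τ_n.
Here τ₀ = 1/57.7 = 0.017331 and τ_data = 22/56.8 = 0.387324, so τ_n = 0.404655.
Rearranging for μ₀: μ₀ = (μ_n·τ_n − τ_data·x̄)/τ₀ = (-18.2531·0.404655 − 0.387324·-18.6) / 0.017331 = -0.181982/0.017331 ≈ -10.5.

μ₀ = -10.5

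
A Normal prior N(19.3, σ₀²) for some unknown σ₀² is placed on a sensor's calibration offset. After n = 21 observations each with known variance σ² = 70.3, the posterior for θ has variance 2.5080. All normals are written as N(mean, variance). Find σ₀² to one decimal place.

Posterior precision equals prior precision plus data precision: 1/σ_n² = 1/σ₀² + n/σ².
So 1/σ₀² = 1/2.5080 − 21/70.3 = 0.398724 − 0.298720 = 0.100004.
Hence σ₀² = 1/0.100004 ≈ 10.0.

σ₀² = 10.0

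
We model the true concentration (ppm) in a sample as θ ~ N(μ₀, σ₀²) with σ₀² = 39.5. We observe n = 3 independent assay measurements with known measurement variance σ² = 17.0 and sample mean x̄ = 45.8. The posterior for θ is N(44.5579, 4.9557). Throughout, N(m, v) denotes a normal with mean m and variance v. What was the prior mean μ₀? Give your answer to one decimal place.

μ₀ = 35.9

With known observation variance, the Normal–Normal posterior has precision τ_n = τ₀ + n/σ² and mean μ_n = (τ₀μ₀ + (n/σ²)x̄)/τ_n.
Here τ₀ = 1/39.5 = 0.025316 and τ_data = 3/17.0 = 0.176471, so τ_n = 0.201787.
Rearranging for μ₀: μ₀ = (μ_n·τ_n − τ_data·x̄)/τ₀ = (44.5579·0.201787 − 0.176471·45.8) / 0.025316 = 0.908833/0.025316 ≈ 35.9.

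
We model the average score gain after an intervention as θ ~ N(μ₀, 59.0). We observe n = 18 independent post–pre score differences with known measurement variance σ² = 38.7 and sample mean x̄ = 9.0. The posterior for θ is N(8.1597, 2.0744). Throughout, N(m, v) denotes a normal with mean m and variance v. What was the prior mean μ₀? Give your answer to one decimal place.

μ₀ = -14.9

With known observation variance, the Normal–Normal posterior has precision τ_n = τ₀ + n/σ² and mean μ_n = (τ₀μ₀ + (n/σ²)x̄)/τ_n.
Here τ₀ = 1/59.0 = 0.016949 and τ_data = 18/38.7 = 0.465116, so τ_n = 0.482065.
Rearranging for μ₀: μ₀ = (μ_n·τ_n − τ_data·x̄)/τ₀ = (8.1597·0.482065 − 0.465116·9.0) / 0.016949 = -0.252538/0.016949 ≈ -14.9.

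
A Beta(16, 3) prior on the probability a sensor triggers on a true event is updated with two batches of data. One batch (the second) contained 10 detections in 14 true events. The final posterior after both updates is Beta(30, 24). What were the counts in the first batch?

4 detections and 17 misses

Sequential conjugate updates are equivalent to a single update on the pooled data, so total successes = posterior α − prior α and total failures = posterior β − prior β.
Total across both batches: 30−16=14 detections, 24−3=21 misses.
Subtract the second batch: 14−10=4 detections and 21−4=17 misses.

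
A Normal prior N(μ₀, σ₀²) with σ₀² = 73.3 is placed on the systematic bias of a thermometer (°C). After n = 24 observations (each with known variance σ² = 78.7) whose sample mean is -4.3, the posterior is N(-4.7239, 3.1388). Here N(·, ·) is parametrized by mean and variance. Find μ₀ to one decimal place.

μ₀ = -14.2

With known observation variance, the Normal–Normal posterior has precision τ_n = τ₀ + n/σ² and mean μ_n = (τ₀μ₀ + (n/σ²)x̄)/τ_n.
Here τ₀ = 1/73.3 = 0.013643 and τ_data = 24/78.7 = 0.304956, so τ_n = 0.318599.
Rearranging for μ₀: μ₀ = (μ_n·τ_n − τ_data·x̄)/τ₀ = (-4.7239·0.318599 − 0.304956·-4.3) / 0.013643 = -0.193719/0.013643 ≈ -14.2.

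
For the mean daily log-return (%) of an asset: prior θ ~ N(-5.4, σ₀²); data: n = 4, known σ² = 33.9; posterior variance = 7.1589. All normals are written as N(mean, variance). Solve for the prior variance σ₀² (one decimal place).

σ₀² = 46.1

Posterior precision equals prior precision plus data precision: 1/σ_n² = 1/σ₀² + n/σ².
So 1/σ₀² = 1/7.1589 − 4/33.9 = 0.139686 − 0.117994 = 0.021692.
Hence σ₀² = 1/0.021692 ≈ 46.1.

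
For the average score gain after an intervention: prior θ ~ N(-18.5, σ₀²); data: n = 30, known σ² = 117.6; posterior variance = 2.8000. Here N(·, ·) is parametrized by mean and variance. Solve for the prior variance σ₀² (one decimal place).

Posterior precision equals prior precision plus data precision: 1/σ_n² = 1/σ₀² + n/σ².
So 1/σ₀² = 1/2.8000 − 30/117.6 = 0.357143 − 0.255102 = 0.102041.
Hence σ₀² = 1/0.102041 ≈ 9.8.

σ₀² = 9.8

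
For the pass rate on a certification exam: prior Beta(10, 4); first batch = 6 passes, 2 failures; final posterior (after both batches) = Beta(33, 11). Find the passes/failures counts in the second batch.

Sequential conjugate updates are equivalent to a single update on the pooled data, so total successes = posterior α − prior α and total failures = posterior β − prior β.
Total across both batches: 33−10=23 passes, 11−4=7 failures.
Subtract the first batch: 23−6=17 passes and 7−2=5 failures.

17 passes and 5 failures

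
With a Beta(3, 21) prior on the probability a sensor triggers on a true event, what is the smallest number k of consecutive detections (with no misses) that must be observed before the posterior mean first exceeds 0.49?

k = 18

After k detections and 0 misses the posterior is Beta(3+k, 21), with mean (3+k)/(3+21+k).
Set (3+k)/(24+k) > 0.49 and solve: k > (0.49·24 − 3)/(1 − 0.49) = 17.176.
The smallest integer exceeding 17.176 is 18, and checking k=18: (21)/(42) = 0.5000 > 0.49.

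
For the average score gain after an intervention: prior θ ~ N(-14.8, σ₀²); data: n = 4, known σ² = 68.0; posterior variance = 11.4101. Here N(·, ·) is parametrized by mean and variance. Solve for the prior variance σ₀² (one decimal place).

σ₀² = 34.7

For the Normal–Normal model with known σ², precisions add: τ_n = τ₀ + n/σ².
So 1/σ₀² = 1/11.4101 − 4/68.0 = 0.087642 − 0.058824 = 0.028818.
Hence σ₀² = 1/0.028818 ≈ 34.7.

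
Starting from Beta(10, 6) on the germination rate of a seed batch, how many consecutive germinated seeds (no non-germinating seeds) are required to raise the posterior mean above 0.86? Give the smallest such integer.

k = 27

After k germinated seeds and 0 non-germinating seeds the posterior is Beta(10+k, 6), with mean (10+k)/(10+6+k).
Set (10+k)/(16+k) > 0.86 and solve: k > (0.86·16 − 10)/(1 − 0.86) = 26.857.
The smallest integer exceeding 26.857 is 27.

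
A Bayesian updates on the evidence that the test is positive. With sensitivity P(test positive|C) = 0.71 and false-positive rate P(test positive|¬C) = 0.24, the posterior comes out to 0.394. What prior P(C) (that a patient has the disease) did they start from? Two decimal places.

P(C) = 0.18

In odds form, posterior odds = prior odds × likelihood ratio, so prior odds = posterior odds ÷ LR.
Posterior odds = 0.394/(1−0.394) = 0.6502. LR = 0.71/0.24 = 2.9583.
Prior odds = 0.6502/2.9583 = 0.2198, so P(C) = 0.2198/(1+0.2198) ≈ 0.18.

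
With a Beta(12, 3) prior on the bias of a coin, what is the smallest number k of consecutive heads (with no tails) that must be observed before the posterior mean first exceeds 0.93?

After k heads and 0 tails the posterior is Beta(12+k, 3), with mean (12+k)/(12+3+k).
Set (12+k)/(15+k) > 0.93 and solve: k > (0.93·15 − 12)/(1 − 0.93) = 27.857.
The smallest integer exceeding 27.857 is 28, and checking k=28: (40)/(43) = 0.9302 > 0.93.

k = 28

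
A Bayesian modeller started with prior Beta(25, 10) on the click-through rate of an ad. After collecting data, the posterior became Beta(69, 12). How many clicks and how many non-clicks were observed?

A Beta(α, β) prior with s successes and f failures in binomial data gives a Beta(α+s, β+f) posterior.
Match parameters: s=69−25=44, f=12−10=2.

44 clicks and 2 non-clicks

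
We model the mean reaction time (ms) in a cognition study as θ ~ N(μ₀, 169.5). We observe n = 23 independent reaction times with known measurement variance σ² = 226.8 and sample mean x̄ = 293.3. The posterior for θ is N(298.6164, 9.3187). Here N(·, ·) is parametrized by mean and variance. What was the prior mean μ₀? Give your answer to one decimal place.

μ₀ = 390.0

The posterior mean is a precision-weighted average: μ_n = (τ₀μ₀ + τ_data·x̄)/(τ₀+τ_data), with τ₀=1/σ₀² and τ_data=n/σ².
Here τ₀ = 1/169.5 = 0.005900 and τ_data = 23/226.8 = 0.101411, so τ_n = 0.107311.
Rearranging for μ₀: μ₀ = (μ_n·τ_n − τ_data·x̄)/τ₀ = (298.6164·0.107311 − 0.101411·293.3) / 0.005900 = 2.300978/0.005900 ≈ 390.0.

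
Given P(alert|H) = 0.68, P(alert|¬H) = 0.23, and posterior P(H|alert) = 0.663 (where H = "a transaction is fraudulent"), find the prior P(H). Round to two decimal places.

Bayes' rule in odds form gives O(H|E) = O(H)·[P(E|H)/P(E|¬H)], hence O(H) = O(H|E)/LR.
Posterior odds = 0.663/(1−0.663) = 1.9674. LR = 0.68/0.23 = 2.9565.
Prior odds = 1.9674/2.9565 = 0.6654, so P(H) = 0.6654/(1+0.6654) ≈ 0.40.

P(H) = 0.40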